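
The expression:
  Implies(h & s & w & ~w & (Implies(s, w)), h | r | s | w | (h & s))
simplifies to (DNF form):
True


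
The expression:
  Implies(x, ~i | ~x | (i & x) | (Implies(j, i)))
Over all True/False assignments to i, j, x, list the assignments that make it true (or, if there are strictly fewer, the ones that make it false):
is always true.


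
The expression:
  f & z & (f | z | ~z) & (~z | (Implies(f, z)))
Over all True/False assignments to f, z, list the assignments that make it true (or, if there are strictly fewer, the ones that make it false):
is true only for:
  f=True, z=True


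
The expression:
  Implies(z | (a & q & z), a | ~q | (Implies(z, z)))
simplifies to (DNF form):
True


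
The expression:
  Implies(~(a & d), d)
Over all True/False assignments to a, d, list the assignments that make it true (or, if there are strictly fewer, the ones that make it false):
is true only for:
  a=False, d=True;
  a=True, d=True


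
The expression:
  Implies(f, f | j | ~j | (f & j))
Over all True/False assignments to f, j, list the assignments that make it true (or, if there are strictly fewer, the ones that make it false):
is always true.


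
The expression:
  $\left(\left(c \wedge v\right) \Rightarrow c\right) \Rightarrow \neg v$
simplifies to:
$\neg v$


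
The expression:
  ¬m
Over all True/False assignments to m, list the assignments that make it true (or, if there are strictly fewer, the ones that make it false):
is true only for:
  m=False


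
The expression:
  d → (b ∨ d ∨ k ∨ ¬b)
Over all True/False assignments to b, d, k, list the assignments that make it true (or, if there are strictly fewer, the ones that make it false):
is always true.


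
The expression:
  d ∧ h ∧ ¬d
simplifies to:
False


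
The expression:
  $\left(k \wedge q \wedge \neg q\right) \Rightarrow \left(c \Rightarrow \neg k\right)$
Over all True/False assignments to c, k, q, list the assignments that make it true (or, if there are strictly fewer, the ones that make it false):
is always true.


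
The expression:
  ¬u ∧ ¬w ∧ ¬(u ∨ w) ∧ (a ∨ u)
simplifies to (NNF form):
a ∧ ¬u ∧ ¬w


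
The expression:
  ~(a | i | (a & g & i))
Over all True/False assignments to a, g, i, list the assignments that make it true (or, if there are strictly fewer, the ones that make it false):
is true only for:
  a=False, g=False, i=False;
  a=False, g=True, i=False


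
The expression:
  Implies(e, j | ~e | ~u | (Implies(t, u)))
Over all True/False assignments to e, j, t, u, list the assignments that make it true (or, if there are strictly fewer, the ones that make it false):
is always true.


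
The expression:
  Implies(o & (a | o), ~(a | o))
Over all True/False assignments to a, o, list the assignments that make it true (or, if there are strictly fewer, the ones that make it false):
is true only for:
  a=False, o=False;
  a=True, o=False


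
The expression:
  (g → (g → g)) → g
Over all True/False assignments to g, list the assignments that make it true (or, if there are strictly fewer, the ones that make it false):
is true only for:
  g=True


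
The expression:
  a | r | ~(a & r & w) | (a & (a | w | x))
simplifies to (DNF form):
True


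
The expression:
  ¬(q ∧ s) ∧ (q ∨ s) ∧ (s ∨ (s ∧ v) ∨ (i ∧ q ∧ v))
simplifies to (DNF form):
(s ∧ ¬q) ∨ (i ∧ q ∧ v ∧ ¬s)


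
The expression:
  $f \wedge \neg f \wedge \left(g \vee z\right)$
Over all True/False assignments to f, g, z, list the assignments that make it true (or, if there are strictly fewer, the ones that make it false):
is never true.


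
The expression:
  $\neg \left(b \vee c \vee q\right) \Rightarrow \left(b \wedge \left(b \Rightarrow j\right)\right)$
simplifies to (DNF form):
$b \vee c \vee q$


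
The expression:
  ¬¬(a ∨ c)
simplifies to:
a ∨ c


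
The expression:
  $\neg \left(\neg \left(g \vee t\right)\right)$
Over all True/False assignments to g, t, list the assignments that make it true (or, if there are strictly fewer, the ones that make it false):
is false only for:
  g=False, t=False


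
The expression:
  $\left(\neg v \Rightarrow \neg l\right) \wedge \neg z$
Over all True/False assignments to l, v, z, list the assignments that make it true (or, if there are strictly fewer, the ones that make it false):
is true only for:
  l=False, v=False, z=False;
  l=False, v=True, z=False;
  l=True, v=True, z=False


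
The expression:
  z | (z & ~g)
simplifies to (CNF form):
z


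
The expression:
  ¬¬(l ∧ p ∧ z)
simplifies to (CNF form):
l ∧ p ∧ z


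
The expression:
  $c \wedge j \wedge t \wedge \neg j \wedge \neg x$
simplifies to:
$\text{False}$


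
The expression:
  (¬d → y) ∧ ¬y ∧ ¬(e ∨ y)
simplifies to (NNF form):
d ∧ ¬e ∧ ¬y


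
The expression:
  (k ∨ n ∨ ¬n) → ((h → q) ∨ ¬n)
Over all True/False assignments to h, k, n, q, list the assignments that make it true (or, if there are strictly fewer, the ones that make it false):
is false only for:
  h=True, k=False, n=True, q=False;
  h=True, k=True, n=True, q=False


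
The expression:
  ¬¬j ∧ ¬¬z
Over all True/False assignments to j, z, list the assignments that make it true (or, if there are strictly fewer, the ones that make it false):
is true only for:
  j=True, z=True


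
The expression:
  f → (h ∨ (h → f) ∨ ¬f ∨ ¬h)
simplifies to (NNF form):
True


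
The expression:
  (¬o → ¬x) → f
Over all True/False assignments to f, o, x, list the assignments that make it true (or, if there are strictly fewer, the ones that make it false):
is false only for:
  f=False, o=False, x=False;
  f=False, o=True, x=False;
  f=False, o=True, x=True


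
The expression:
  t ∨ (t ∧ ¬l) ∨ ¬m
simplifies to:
t ∨ ¬m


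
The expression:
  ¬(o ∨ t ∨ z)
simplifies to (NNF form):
¬o ∧ ¬t ∧ ¬z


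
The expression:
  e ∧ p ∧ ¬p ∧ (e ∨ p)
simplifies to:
False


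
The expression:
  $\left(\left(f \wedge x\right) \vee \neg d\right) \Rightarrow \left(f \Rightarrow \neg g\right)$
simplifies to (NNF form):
$\left(d \wedge \neg x\right) \vee \neg f \vee \neg g$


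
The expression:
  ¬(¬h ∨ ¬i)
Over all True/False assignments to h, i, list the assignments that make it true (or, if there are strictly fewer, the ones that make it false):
is true only for:
  h=True, i=True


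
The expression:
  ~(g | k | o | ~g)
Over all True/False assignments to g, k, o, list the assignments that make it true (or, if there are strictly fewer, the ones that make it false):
is never true.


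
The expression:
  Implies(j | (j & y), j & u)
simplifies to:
u | ~j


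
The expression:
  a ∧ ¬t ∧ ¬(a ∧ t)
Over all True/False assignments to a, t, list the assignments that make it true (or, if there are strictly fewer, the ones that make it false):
is true only for:
  a=True, t=False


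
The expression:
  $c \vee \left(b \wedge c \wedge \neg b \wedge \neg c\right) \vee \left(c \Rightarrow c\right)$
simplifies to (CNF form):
$\text{True}$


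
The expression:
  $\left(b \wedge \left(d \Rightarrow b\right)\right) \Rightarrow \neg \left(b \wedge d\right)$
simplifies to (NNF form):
$\neg b \vee \neg d$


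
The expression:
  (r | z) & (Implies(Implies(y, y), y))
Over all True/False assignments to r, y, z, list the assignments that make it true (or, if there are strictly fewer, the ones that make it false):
is true only for:
  r=False, y=True, z=True;
  r=True, y=True, z=False;
  r=True, y=True, z=True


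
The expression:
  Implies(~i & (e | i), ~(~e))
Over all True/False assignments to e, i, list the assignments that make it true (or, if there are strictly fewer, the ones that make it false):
is always true.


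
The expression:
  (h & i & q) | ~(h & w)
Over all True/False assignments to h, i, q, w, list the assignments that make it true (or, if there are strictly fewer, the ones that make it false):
is false only for:
  h=True, i=False, q=False, w=True;
  h=True, i=False, q=True, w=True;
  h=True, i=True, q=False, w=True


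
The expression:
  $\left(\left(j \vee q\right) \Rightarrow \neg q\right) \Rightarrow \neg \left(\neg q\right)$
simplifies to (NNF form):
$q$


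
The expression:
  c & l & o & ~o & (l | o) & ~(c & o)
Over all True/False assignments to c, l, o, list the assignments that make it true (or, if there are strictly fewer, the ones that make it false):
is never true.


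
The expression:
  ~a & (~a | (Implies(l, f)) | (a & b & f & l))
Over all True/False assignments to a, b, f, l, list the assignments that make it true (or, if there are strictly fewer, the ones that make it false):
is true only for:
  a=False, b=False, f=False, l=False;
  a=False, b=False, f=False, l=True;
  a=False, b=False, f=True, l=False;
  a=False, b=False, f=True, l=True;
  a=False, b=True, f=False, l=False;
  a=False, b=True, f=False, l=True;
  a=False, b=True, f=True, l=False;
  a=False, b=True, f=True, l=True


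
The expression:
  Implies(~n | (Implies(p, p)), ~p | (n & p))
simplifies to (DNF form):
n | ~p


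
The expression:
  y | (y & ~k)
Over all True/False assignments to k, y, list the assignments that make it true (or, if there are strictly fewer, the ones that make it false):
is true only for:
  k=False, y=True;
  k=True, y=True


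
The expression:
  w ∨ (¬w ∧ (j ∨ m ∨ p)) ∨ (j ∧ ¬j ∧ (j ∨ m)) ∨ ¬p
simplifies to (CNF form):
True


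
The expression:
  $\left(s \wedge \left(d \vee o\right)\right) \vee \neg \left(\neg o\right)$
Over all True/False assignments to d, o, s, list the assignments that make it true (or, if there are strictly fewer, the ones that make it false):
is false only for:
  d=False, o=False, s=False;
  d=False, o=False, s=True;
  d=True, o=False, s=False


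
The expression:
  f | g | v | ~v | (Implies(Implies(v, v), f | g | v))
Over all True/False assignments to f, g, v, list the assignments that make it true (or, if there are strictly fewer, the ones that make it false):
is always true.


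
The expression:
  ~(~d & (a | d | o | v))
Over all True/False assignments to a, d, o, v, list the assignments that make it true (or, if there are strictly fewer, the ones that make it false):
is false only for:
  a=False, d=False, o=False, v=True;
  a=False, d=False, o=True, v=False;
  a=False, d=False, o=True, v=True;
  a=True, d=False, o=False, v=False;
  a=True, d=False, o=False, v=True;
  a=True, d=False, o=True, v=False;
  a=True, d=False, o=True, v=True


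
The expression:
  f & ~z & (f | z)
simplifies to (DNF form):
f & ~z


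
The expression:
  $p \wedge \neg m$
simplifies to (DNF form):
$p \wedge \neg m$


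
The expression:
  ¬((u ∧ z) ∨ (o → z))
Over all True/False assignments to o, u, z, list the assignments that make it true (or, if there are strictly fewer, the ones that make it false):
is true only for:
  o=True, u=False, z=False;
  o=True, u=True, z=False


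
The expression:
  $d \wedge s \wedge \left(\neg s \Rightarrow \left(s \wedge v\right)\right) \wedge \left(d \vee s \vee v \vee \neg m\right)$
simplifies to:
$d \wedge s$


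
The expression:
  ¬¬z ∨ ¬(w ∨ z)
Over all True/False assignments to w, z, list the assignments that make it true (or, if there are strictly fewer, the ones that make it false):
is false only for:
  w=True, z=False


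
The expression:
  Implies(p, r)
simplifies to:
r | ~p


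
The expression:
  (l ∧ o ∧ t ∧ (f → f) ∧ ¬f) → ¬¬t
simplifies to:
True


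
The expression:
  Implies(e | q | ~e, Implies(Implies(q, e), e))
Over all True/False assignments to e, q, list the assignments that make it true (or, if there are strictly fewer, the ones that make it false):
is false only for:
  e=False, q=False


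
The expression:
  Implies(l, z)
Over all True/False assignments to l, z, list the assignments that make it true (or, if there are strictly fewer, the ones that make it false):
is false only for:
  l=True, z=False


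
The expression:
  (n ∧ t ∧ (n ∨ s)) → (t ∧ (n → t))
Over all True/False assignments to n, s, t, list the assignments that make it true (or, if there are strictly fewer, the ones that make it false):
is always true.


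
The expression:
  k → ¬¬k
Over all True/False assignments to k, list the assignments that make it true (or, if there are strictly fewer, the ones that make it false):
is always true.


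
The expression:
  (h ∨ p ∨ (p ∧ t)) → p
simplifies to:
p ∨ ¬h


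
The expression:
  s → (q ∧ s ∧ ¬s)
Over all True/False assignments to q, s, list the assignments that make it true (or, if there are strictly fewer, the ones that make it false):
is true only for:
  q=False, s=False;
  q=True, s=False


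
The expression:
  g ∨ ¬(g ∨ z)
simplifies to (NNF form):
g ∨ ¬z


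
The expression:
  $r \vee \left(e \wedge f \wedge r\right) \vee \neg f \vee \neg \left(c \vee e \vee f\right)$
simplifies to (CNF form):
$r \vee \neg f$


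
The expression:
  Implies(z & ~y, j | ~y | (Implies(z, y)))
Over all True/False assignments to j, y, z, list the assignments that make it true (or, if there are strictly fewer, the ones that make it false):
is always true.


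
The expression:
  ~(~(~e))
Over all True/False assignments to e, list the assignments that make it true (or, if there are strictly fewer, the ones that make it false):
is true only for:
  e=False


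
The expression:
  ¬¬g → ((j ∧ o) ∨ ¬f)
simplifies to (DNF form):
(j ∧ o) ∨ ¬f ∨ ¬g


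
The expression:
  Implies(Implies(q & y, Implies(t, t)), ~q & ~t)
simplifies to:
~q & ~t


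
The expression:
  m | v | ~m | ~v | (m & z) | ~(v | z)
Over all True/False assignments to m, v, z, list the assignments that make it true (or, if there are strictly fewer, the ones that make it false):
is always true.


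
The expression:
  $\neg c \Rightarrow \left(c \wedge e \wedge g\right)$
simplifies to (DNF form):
$c$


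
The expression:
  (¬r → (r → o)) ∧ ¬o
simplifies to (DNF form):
¬o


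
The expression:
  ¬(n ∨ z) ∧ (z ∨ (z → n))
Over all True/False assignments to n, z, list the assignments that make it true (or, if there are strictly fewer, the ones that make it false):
is true only for:
  n=False, z=False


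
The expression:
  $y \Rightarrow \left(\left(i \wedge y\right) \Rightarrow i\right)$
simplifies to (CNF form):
$\text{True}$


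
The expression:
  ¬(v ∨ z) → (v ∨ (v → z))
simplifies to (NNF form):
True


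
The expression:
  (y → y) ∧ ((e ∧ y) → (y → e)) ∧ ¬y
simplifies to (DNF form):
¬y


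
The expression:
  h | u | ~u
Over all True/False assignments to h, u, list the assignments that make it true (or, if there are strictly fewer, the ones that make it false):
is always true.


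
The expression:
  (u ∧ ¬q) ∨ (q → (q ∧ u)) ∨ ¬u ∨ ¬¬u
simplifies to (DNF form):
True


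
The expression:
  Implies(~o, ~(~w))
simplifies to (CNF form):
o | w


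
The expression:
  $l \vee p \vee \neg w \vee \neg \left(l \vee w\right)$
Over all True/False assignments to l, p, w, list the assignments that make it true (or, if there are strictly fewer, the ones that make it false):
is false only for:
  l=False, p=False, w=True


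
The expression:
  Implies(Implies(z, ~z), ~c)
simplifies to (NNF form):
z | ~c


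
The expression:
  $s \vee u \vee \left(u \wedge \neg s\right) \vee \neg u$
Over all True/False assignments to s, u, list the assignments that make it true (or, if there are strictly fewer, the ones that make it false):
is always true.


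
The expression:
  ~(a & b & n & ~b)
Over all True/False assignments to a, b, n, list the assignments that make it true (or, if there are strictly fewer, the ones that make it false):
is always true.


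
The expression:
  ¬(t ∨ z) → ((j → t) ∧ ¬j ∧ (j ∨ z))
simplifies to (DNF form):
t ∨ z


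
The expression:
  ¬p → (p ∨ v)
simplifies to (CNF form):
p ∨ v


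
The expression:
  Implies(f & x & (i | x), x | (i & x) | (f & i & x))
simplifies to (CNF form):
True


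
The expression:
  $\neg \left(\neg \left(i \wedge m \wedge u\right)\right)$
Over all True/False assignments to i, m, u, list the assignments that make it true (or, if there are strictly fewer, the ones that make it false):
is true only for:
  i=True, m=True, u=True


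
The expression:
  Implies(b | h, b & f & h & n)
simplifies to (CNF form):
(b | ~h) & (f | ~h) & (h | ~b) & (n | ~h)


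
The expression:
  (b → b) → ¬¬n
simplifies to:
n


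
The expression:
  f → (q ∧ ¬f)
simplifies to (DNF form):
¬f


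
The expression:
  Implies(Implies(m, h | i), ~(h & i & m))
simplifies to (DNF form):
~h | ~i | ~m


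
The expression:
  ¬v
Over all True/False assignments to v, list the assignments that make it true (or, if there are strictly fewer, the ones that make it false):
is true only for:
  v=False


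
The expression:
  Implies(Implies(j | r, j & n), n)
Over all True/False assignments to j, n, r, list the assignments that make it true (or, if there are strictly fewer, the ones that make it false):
is false only for:
  j=False, n=False, r=False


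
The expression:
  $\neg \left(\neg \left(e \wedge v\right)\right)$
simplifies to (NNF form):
$e \wedge v$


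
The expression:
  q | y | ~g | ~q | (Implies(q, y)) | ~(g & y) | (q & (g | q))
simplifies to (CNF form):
True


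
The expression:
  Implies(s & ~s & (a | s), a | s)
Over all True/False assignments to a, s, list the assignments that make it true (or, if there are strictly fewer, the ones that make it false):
is always true.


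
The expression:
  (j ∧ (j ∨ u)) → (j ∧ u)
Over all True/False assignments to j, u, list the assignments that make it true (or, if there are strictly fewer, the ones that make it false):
is false only for:
  j=True, u=False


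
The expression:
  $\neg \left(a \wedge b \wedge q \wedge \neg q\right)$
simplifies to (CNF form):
$\text{True}$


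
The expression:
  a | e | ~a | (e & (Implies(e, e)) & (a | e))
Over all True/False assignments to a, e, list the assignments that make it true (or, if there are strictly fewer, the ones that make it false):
is always true.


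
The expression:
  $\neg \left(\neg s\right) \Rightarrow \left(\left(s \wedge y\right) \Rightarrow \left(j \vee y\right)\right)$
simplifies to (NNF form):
$\text{True}$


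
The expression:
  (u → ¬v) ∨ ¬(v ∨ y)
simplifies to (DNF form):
¬u ∨ ¬v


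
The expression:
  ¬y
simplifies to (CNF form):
¬y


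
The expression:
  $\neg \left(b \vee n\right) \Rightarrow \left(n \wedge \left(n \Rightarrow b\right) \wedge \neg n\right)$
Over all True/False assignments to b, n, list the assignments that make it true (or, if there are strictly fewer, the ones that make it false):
is false only for:
  b=False, n=False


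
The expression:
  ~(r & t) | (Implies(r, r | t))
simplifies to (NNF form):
True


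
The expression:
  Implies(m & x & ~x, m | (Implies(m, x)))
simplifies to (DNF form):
True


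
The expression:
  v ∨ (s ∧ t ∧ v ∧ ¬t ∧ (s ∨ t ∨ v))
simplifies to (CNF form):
v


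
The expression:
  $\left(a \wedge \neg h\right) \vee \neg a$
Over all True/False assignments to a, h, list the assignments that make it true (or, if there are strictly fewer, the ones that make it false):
is false only for:
  a=True, h=True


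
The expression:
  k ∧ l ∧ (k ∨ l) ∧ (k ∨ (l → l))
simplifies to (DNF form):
k ∧ l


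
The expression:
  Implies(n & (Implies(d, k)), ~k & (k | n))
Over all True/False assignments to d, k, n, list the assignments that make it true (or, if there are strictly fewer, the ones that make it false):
is false only for:
  d=False, k=True, n=True;
  d=True, k=True, n=True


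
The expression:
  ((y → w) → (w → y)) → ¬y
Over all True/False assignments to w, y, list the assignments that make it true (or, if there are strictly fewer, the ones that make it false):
is true only for:
  w=False, y=False;
  w=True, y=False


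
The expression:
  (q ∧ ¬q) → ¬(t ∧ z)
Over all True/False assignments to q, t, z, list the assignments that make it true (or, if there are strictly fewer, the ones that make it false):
is always true.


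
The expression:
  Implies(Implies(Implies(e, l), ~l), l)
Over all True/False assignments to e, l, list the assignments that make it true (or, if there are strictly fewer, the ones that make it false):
is true only for:
  e=False, l=True;
  e=True, l=True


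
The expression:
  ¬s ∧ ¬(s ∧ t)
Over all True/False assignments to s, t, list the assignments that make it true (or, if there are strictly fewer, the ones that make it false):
is true only for:
  s=False, t=False;
  s=False, t=True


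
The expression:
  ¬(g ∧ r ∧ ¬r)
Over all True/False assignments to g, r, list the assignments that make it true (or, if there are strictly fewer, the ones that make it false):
is always true.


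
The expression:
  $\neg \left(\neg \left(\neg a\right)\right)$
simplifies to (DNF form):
$\neg a$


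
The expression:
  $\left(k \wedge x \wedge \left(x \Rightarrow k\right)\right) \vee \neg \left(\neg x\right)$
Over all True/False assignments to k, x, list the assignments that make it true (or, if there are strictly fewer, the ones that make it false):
is true only for:
  k=False, x=True;
  k=True, x=True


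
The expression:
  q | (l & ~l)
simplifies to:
q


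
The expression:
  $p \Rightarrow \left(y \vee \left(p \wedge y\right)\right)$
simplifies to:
$y \vee \neg p$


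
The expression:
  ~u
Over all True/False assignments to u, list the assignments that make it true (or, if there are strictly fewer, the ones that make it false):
is true only for:
  u=False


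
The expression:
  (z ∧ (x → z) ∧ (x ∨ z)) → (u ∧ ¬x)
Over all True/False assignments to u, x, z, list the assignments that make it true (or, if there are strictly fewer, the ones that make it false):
is false only for:
  u=False, x=False, z=True;
  u=False, x=True, z=True;
  u=True, x=True, z=True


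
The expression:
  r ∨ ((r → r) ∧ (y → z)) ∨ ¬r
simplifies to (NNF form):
True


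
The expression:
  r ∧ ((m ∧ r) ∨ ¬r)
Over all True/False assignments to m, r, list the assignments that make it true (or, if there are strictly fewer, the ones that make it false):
is true only for:
  m=True, r=True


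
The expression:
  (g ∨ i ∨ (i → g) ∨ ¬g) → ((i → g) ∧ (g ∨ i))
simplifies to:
g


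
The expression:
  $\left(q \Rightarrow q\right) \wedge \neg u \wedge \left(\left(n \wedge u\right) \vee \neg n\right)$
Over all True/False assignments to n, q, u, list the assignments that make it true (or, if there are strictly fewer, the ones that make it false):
is true only for:
  n=False, q=False, u=False;
  n=False, q=True, u=False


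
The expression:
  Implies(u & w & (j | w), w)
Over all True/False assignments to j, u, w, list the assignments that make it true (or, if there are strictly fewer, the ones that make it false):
is always true.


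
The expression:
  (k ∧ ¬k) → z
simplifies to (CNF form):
True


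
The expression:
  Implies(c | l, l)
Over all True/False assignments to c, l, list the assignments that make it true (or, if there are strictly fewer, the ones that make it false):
is false only for:
  c=True, l=False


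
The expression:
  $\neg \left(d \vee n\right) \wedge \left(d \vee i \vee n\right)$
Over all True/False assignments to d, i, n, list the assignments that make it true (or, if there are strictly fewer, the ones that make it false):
is true only for:
  d=False, i=True, n=False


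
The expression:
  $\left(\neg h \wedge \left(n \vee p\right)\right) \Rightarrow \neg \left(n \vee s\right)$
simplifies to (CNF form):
$\left(h \vee \neg n\right) \wedge \left(h \vee \neg p \vee \neg s\right)$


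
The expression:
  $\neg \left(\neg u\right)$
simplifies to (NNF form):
$u$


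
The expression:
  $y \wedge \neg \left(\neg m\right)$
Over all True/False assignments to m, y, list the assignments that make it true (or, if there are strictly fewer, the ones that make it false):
is true only for:
  m=True, y=True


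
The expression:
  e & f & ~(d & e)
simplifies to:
e & f & ~d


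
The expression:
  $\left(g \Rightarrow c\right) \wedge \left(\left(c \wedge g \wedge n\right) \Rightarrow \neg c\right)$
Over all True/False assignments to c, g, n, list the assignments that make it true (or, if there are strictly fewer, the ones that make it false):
is false only for:
  c=False, g=True, n=False;
  c=False, g=True, n=True;
  c=True, g=True, n=True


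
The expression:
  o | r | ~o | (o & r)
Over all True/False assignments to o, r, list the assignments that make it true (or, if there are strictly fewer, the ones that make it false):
is always true.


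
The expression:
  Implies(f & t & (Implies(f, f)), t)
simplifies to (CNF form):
True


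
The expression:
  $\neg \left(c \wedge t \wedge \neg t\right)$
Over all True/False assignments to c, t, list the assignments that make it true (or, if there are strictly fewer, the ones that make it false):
is always true.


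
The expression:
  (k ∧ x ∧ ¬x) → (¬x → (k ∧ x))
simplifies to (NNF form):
True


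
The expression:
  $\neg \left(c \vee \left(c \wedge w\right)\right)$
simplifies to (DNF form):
$\neg c$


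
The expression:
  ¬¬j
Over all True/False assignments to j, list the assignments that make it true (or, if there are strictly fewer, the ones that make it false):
is true only for:
  j=True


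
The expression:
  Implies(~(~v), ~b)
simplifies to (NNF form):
~b | ~v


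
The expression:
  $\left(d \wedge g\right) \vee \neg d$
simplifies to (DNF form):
$g \vee \neg d$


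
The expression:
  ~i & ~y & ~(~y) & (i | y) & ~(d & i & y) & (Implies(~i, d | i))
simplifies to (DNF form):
False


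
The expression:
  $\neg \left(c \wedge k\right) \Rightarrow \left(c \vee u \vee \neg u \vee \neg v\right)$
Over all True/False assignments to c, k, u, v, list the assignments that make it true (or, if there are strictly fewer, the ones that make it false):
is always true.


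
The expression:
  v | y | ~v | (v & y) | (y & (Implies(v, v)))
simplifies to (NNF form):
True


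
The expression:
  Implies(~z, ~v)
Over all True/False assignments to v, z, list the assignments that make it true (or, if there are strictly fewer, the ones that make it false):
is false only for:
  v=True, z=False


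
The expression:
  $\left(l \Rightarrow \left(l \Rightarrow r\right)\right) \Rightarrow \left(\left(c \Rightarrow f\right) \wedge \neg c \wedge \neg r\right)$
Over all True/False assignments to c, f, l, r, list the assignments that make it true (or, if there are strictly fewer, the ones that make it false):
is true only for:
  c=False, f=False, l=False, r=False;
  c=False, f=False, l=True, r=False;
  c=False, f=True, l=False, r=False;
  c=False, f=True, l=True, r=False;
  c=True, f=False, l=True, r=False;
  c=True, f=True, l=True, r=False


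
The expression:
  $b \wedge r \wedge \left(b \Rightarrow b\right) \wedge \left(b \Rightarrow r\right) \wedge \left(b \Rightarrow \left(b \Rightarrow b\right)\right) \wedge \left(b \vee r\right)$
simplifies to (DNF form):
$b \wedge r$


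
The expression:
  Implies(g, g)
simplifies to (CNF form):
True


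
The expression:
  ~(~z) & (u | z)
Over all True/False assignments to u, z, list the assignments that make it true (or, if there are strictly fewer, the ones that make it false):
is true only for:
  u=False, z=True;
  u=True, z=True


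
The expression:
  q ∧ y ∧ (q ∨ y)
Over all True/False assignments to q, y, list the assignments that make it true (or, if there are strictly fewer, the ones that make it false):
is true only for:
  q=True, y=True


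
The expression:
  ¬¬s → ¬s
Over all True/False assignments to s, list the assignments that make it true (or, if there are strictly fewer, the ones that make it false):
is true only for:
  s=False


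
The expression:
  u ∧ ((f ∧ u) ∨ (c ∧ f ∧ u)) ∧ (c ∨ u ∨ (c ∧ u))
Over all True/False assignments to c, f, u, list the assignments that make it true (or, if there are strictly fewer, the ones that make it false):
is true only for:
  c=False, f=True, u=True;
  c=True, f=True, u=True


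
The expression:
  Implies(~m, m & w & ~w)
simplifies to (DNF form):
m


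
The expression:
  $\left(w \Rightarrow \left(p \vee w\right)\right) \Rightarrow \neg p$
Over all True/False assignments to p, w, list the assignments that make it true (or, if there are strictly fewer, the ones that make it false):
is true only for:
  p=False, w=False;
  p=False, w=True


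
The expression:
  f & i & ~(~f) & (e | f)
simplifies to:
f & i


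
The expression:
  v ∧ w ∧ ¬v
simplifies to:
False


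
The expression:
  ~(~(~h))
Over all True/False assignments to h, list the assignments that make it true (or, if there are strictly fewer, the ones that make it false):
is true only for:
  h=False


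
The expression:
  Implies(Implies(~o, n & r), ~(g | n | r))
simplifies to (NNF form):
(~n & ~o) | (~o & ~r) | (~g & ~n & ~r)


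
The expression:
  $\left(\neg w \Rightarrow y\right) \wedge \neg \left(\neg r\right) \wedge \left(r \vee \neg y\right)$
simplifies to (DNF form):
$\left(r \wedge w\right) \vee \left(r \wedge y\right)$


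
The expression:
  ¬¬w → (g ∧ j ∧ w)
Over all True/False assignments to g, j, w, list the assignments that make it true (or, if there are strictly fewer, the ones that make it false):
is false only for:
  g=False, j=False, w=True;
  g=False, j=True, w=True;
  g=True, j=False, w=True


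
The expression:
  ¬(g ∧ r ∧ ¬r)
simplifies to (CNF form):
True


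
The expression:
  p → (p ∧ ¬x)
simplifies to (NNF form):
¬p ∨ ¬x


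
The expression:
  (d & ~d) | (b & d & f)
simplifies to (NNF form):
b & d & f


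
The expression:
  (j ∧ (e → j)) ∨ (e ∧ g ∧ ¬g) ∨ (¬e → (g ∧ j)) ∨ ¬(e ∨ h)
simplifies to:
e ∨ j ∨ ¬h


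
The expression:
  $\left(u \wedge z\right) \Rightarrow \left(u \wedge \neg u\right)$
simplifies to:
$\neg u \vee \neg z$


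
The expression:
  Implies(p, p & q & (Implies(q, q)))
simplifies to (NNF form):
q | ~p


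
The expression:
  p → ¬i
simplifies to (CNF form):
¬i ∨ ¬p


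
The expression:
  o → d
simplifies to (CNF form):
d ∨ ¬o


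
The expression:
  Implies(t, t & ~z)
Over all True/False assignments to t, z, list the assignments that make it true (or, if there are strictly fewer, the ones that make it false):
is false only for:
  t=True, z=True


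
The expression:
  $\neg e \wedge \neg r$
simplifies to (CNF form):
$\neg e \wedge \neg r$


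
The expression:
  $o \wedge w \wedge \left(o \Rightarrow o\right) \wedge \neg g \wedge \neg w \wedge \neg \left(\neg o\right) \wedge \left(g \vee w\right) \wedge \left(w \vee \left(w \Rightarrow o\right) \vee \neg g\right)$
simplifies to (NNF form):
$\text{False}$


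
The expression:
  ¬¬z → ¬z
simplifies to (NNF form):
¬z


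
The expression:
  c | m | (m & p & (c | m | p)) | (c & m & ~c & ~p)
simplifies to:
c | m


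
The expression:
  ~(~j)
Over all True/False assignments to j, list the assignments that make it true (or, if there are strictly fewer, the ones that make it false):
is true only for:
  j=True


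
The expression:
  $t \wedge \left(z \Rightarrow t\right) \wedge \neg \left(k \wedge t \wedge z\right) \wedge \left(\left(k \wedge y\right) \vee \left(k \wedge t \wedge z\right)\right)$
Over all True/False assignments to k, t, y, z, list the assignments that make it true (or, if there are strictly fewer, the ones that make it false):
is true only for:
  k=True, t=True, y=True, z=False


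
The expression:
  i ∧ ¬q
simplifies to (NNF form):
i ∧ ¬q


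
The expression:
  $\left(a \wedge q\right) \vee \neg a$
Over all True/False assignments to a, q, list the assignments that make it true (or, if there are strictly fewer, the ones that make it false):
is false only for:
  a=True, q=False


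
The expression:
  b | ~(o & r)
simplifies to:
b | ~o | ~r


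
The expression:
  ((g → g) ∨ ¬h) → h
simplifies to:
h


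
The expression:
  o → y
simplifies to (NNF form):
y ∨ ¬o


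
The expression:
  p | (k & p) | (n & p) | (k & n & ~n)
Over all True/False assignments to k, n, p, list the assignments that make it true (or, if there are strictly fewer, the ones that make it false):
is true only for:
  k=False, n=False, p=True;
  k=False, n=True, p=True;
  k=True, n=False, p=True;
  k=True, n=True, p=True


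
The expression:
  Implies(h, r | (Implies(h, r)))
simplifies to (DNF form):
r | ~h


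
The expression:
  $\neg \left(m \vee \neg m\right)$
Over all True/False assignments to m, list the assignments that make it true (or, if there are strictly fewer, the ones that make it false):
is never true.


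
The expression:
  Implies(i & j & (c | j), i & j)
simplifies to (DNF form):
True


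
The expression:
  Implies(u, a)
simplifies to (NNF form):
a | ~u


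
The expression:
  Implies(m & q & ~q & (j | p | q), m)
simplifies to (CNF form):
True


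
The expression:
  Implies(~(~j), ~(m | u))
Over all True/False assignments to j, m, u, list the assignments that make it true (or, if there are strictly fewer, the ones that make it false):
is false only for:
  j=True, m=False, u=True;
  j=True, m=True, u=False;
  j=True, m=True, u=True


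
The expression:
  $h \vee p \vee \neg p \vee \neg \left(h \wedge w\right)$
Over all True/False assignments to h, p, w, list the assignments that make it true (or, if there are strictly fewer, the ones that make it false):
is always true.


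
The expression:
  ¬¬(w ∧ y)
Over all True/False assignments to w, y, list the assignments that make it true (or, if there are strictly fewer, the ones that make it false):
is true only for:
  w=True, y=True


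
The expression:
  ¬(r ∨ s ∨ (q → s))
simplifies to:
q ∧ ¬r ∧ ¬s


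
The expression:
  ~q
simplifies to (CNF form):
~q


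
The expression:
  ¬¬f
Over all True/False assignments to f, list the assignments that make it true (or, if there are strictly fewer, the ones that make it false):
is true only for:
  f=True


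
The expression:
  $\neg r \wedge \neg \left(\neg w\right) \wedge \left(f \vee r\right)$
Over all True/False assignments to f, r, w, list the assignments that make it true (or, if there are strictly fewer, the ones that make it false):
is true only for:
  f=True, r=False, w=True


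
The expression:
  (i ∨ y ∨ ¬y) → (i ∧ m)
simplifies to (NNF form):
i ∧ m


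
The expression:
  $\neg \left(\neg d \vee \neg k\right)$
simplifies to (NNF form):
$d \wedge k$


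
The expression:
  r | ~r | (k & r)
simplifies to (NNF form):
True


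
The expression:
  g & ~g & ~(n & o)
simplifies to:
False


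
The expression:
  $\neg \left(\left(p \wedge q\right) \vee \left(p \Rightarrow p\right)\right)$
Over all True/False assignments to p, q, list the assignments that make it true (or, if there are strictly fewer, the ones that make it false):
is never true.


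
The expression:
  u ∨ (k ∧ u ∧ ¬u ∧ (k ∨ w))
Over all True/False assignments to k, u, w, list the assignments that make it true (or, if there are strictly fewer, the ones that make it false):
is true only for:
  k=False, u=True, w=False;
  k=False, u=True, w=True;
  k=True, u=True, w=False;
  k=True, u=True, w=True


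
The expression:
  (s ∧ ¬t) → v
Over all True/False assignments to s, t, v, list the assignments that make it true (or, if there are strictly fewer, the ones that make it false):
is false only for:
  s=True, t=False, v=False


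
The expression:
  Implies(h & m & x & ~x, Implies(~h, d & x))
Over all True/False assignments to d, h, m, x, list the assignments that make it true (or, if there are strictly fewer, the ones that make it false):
is always true.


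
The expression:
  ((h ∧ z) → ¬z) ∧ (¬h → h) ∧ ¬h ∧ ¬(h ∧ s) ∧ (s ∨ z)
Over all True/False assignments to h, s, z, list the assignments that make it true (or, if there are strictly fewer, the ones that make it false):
is never true.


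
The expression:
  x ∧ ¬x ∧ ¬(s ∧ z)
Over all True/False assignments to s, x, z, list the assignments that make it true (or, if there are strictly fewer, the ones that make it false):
is never true.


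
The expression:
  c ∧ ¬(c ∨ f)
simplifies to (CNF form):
False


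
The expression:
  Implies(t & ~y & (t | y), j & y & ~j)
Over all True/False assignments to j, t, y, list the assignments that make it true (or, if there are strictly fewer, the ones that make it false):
is false only for:
  j=False, t=True, y=False;
  j=True, t=True, y=False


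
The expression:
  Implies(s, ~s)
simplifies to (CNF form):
~s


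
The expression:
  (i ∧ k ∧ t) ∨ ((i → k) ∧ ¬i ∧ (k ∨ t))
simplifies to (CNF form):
(k ∨ t) ∧ (k ∨ ¬i) ∧ (t ∨ ¬i)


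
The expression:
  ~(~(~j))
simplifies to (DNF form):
~j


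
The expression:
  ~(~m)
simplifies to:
m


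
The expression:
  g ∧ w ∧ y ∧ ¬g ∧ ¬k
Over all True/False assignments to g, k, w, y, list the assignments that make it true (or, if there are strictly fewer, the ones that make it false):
is never true.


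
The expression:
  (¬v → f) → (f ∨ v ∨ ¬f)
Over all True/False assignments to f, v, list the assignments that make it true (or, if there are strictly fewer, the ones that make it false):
is always true.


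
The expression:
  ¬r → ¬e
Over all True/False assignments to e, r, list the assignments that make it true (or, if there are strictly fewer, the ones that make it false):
is false only for:
  e=True, r=False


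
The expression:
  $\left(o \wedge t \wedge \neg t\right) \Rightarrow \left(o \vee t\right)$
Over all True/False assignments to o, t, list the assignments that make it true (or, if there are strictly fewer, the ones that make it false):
is always true.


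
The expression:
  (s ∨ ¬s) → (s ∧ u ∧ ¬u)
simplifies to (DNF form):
False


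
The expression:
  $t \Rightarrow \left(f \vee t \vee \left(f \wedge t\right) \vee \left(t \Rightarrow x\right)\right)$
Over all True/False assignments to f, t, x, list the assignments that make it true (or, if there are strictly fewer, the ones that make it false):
is always true.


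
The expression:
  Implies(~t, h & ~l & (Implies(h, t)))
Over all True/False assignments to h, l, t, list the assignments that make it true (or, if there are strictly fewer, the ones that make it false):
is true only for:
  h=False, l=False, t=True;
  h=False, l=True, t=True;
  h=True, l=False, t=True;
  h=True, l=True, t=True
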